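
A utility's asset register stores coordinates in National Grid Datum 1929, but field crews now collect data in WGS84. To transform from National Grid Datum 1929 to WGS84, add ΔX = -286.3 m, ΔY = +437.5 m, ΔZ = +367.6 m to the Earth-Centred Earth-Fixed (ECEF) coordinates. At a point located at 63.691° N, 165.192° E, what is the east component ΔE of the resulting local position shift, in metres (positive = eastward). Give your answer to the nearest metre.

ΔE = -350 m

At φ = 63.691°, λ = 165.192°: sin φ = 0.896417, cos φ = 0.443212, sin λ = 0.255581, cos λ = -0.966788.
ΔE = −sin λ·ΔX + cos λ·ΔY = −(0.255581)·(-286.3) + (-0.966788)·(437.5) = -349.80 m.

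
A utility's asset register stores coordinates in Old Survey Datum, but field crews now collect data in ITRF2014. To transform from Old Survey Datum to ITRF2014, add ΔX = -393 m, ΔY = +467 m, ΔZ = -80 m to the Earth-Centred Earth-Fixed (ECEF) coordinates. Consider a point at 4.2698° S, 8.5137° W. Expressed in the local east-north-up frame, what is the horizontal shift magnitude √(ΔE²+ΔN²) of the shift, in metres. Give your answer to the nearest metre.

The local east axis at (φ, λ) is (−sin λ, cos λ, 0), so ΔE = −sin(-8.5137°)·(-393) + cos(-8.5137°)·467 = 403.67 m.
The local north axis is (−sin φ cos λ, −sin φ sin λ, cos φ), giving ΔN = -28.938 − 5.147 − 79.778 = -113.86 m.
Horizontal magnitude = √(ΔE² + ΔN²) = √(403.67² + (-113.86)²) = 419.42 m.

419 m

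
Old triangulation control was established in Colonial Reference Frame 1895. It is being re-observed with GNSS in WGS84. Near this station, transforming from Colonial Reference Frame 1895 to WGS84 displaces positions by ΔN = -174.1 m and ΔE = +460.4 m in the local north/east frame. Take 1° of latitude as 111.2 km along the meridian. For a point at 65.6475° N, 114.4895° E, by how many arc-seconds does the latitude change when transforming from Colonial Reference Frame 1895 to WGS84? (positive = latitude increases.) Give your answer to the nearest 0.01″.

Δφ = -5.64″

1° of latitude = 111.2 km, so Δφ = -174.1 / 111200 = -0.0015656° = -5.636″.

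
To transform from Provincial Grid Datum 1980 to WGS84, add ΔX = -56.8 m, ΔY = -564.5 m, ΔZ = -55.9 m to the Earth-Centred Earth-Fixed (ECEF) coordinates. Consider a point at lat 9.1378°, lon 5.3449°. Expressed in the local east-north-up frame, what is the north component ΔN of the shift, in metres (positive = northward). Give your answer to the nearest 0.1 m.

The local north axis is (−sin φ cos λ, −sin φ sin λ, cos φ), giving ΔN = 8.981 + 8.351 − 55.191 = -37.86 m.

ΔN = -37.9 m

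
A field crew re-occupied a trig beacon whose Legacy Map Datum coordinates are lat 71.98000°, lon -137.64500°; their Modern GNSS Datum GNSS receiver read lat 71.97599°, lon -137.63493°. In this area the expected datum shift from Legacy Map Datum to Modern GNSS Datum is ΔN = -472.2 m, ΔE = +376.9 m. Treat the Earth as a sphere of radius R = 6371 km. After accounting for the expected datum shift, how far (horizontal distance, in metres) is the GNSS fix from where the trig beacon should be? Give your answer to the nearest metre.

Observed coordinate differences: Δφ = -0.00401°, Δλ = +0.01007°.
Converting to metres (1° lat = 111195 m, cos φ = 0.309349): observed ΔN = -445.9 m, observed ΔE = 346.4 m.
Subtracting the expected shift leaves a residual of -445.9 − (-472.2) = 26.3 m north and 346.4 − (376.9) = -30.5 m east.
Residual distance = √(26.3² + (-30.5)²) = 40.3 m.

40 m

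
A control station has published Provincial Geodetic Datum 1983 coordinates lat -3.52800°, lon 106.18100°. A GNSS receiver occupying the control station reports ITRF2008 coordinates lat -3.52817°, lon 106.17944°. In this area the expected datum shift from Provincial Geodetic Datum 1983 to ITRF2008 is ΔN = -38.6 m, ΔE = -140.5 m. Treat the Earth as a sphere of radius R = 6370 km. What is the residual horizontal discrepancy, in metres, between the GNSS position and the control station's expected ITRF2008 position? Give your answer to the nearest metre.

Observed coordinate differences: Δφ = -0.00017°, Δλ = -0.00156°.
Converting to metres (1° lat = 111177 m, cos φ = 0.998105): observed ΔN = -18.9 m, observed ΔE = -173.1 m.
Subtracting the expected shift leaves a residual of -18.9 − (-38.6) = 19.7 m north and -173.1 − (-140.5) = -32.6 m east.
Residual distance = √(19.7² + (-32.6)²) = 38.1 m.

38 m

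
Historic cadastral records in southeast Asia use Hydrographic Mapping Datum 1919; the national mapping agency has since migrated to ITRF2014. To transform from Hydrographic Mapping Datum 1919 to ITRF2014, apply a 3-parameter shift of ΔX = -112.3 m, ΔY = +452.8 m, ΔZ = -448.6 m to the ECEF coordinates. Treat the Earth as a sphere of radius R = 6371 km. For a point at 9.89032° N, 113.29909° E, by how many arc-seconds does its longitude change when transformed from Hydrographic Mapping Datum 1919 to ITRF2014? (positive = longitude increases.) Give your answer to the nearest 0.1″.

sin φ = 0.171763, cos φ = 0.985138, sin λ = 0.918453, cos λ = -0.395531.
East component: ΔE = −sin λ·ΔX + cos λ·ΔY = −(0.918453)(-112.3) + (-0.395531)(452.8) = -75.95 m.
1° of latitude spans πR/180 = 111195 m; at latitude φ, 1° of longitude spans that × cos φ = 109542.4 m, so Δλ = -75.95 / 109542.4 × 3600 = -2.496″.

Δλ = -2.5″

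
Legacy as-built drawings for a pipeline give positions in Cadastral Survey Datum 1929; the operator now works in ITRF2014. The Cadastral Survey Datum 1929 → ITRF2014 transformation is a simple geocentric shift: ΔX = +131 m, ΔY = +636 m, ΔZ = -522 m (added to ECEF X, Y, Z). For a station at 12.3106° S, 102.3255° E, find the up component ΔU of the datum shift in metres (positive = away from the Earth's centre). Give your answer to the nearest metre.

The local up (radial) axis is (cos φ cos λ, cos φ sin λ, sin φ), giving ΔU = -27.321 + 607.054 + 111.296 = 691.03 m.

ΔU = 691 m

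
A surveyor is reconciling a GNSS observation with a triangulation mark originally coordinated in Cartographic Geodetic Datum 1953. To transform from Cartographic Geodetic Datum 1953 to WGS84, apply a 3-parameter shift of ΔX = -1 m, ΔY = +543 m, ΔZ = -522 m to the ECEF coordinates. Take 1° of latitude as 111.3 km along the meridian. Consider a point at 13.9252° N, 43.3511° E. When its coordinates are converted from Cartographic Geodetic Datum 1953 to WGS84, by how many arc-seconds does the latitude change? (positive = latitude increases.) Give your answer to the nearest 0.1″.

sin φ = 0.240655, cos φ = 0.970611, sin λ = 0.686467, cos λ = 0.727161.
North component: ΔN = −sin φ cos λ·ΔX − sin φ sin λ·ΔY + cos φ·ΔZ = −(0.240655)(0.727161)(-1) − (0.240655)(0.686467)(543) + (0.970611)(-522) = -596.19 m.
1° of latitude spans 111300 m, so Δφ = -596.19 / 111300 × 3600 = -19.284″.

Δφ = -19.3″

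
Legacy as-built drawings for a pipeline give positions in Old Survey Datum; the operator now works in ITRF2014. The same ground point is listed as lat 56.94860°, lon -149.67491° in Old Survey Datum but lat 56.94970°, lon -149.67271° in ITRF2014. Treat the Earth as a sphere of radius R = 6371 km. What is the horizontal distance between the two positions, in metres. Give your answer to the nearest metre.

181 m

Δφ = 56.94970° − 56.94860° = +0.00110°; Δλ = -149.67271° − -149.67491° = +0.00220°.
1° along a meridian = πR/180 = 111195 m.
ΔN = Δφ × 111195 = 122.3 m; ΔE = Δλ × 111195 × cos(56.94860°) = +0.00220 × 111195 × 0.545391 = 133.4 m.
Distance = √(ΔE² + ΔN²) = √(133.4² + 122.3²) = 181.0 m.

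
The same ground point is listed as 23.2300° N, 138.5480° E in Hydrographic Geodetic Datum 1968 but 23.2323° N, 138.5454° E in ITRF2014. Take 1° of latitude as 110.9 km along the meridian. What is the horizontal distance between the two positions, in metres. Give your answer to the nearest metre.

Δφ = 23.2323° − 23.2300° = +0.0023°; Δλ = 138.5454° − 138.5480° = -0.0026°.
ΔN = Δφ × 110900 = 255.1 m; ΔE = Δλ × 110900 × cos(23.2300°) = -0.0026 × 110900 × 0.918929 = -265.0 m.
Distance = √(ΔE² + ΔN²) = √((-265.0)² + 255.1²) = 367.8 m.

368 m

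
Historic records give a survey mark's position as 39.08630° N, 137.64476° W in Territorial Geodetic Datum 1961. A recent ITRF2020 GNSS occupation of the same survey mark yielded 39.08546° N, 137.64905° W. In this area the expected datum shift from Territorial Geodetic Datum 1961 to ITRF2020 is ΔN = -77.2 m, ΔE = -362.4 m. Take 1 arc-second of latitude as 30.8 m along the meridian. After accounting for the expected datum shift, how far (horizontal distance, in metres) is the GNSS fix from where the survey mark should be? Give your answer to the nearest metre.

17 m

Observed coordinate differences: Δφ = -0.00084°, Δλ = -0.00429°.
Converting to metres (1° lat = 110880 m, cos φ = 0.776197): observed ΔN = -93.1 m, observed ΔE = -369.2 m.
Subtracting the expected shift leaves a residual of -93.1 − (-77.2) = -15.9 m north and -369.2 − (-362.4) = -6.8 m east.
Residual distance = √((-15.9)² + (-6.8)²) = 17.3 m.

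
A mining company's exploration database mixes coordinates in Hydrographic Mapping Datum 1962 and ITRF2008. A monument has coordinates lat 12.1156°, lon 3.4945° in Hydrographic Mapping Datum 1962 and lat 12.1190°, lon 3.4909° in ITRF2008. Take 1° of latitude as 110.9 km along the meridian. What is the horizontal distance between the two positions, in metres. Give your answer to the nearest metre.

Δφ = 12.1190° − 12.1156° = +0.0034°; Δλ = 3.4909° − 3.4945° = -0.0036°.
ΔN = Δφ × 110900 = 377.1 m; ΔE = Δλ × 110900 × cos(12.1156°) = -0.0036 × 110900 × 0.977726 = -390.3 m.
Distance = √(ΔE² + ΔN²) = √((-390.3)² + 377.1²) = 542.7 m.

543 m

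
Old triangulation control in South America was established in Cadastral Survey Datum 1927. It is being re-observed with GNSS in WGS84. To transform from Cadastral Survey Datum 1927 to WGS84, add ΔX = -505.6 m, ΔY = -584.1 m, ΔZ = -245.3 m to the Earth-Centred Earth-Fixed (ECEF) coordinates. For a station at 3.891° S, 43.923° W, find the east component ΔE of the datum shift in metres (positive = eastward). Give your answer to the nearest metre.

ΔE = -771 m

At φ = -3.891°, λ = -43.923°: sin φ = -0.067859, cos φ = 0.997695, sin λ = -0.693691, cos λ = 0.720273.
ΔE = −sin λ·ΔX + cos λ·ΔY = −(-0.693691)·(-505.6) + (0.720273)·(-584.1) = -771.44 m.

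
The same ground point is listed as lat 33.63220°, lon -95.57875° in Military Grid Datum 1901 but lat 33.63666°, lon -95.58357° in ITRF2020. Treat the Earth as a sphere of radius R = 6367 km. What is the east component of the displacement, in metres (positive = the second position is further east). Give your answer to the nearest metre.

Δφ = 33.63666° − 33.63220° = +0.00446°; Δλ = -95.58357° − -95.57875° = -0.00482°.
1° along a meridian = πR/180 = 111125 m.
ΔN = Δφ × 111125 = 495.6 m; ΔE = Δλ × 111125 × cos(33.63220°) = -0.00482 × 111125 × 0.832610 = -446.0 m.

ΔE = -446 m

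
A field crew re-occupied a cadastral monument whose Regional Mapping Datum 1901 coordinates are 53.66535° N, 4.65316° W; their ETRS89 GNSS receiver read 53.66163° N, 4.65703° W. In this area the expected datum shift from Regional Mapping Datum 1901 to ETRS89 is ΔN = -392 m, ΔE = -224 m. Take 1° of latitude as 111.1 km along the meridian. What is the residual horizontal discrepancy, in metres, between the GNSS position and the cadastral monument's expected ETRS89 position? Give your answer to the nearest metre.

Observed coordinate differences: Δφ = -0.00372°, Δλ = -0.00387°.
Converting to metres (1° lat = 111100 m, cos φ = 0.592500): observed ΔN = -413.3 m, observed ΔE = -254.7 m.
Subtracting the expected shift leaves a residual of -413.3 − (-392) = -21.3 m north and -254.7 − (-224) = -30.7 m east.
Residual distance = √((-21.3)² + (-30.7)²) = 37.4 m.

37 m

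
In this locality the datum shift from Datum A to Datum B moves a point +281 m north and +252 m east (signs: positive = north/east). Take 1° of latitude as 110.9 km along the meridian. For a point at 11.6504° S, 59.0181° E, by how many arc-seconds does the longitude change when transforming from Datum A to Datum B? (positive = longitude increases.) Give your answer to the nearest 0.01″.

At latitude -11.6504°, cos φ = 0.979398.
1° of longitude at this latitude = 110.9 × cos φ = 108.62 km, so Δλ = 252.0 / 108615.2 = 0.0023201° = 8.352″.

Δλ = 8.35″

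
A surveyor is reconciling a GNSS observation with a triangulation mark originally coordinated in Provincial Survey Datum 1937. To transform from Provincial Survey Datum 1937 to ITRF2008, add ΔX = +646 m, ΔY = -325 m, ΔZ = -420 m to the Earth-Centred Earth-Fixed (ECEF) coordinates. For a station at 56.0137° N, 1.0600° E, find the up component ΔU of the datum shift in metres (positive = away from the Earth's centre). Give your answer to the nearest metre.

The local up (radial) axis is (cos φ cos λ, cos φ sin λ, sin φ), giving ΔU = 361.049 − 3.361 − 348.252 = 9.44 m.

ΔU = 9 m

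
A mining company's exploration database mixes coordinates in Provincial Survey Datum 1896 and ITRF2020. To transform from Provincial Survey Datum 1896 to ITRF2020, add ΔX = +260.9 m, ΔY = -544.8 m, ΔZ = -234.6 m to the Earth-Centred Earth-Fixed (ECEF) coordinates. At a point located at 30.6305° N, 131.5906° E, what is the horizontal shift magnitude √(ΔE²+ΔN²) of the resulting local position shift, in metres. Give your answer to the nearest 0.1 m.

At φ = 30.6305°, λ = 131.5906°: sin φ = 0.509500, cos φ = 0.860471, sin λ = 0.747907, cos λ = -0.663804.
ΔE = −sin λ·ΔX + cos λ·ΔY = −(0.747907)·(260.9) + (-0.663804)·(-544.8) = 166.51 m.
ΔN = −sin φ cos λ·ΔX − sin φ sin λ·ΔY + cos φ·ΔZ = −(0.509500)(-0.663804)(260.9) − (0.509500)(0.747907)(-544.8) + (0.860471)(-234.6) = 93.97 m.
Horizontal magnitude = √(ΔE² + ΔN²) = √(166.51² + 93.97²) = 191.20 m.

191.2 m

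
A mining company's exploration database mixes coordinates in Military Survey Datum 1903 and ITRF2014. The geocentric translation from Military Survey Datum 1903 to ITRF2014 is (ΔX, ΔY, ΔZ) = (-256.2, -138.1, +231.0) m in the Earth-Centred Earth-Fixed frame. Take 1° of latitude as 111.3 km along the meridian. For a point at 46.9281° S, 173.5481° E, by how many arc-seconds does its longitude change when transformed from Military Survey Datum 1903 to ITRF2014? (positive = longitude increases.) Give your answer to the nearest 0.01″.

Δλ = 7.86″

sin φ = -0.730497, cos φ = 0.682916, sin λ = 0.112369, cos λ = -0.993667.
East component: ΔE = −sin λ·ΔX + cos λ·ΔY = −(0.112369)(-256.2) + (-0.993667)(-138.1) = 166.01 m.
1° of latitude spans 111300 m; at latitude φ, 1° of longitude spans that × cos φ = 76008.5 m, so Δλ = 166.01 / 76008.5 × 3600 = 7.863″.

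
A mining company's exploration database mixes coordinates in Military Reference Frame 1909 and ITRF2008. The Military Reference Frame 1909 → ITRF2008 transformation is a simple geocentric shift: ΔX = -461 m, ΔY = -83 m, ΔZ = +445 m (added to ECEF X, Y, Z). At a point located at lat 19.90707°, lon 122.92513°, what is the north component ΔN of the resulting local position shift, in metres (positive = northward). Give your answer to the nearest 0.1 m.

The local north axis is (−sin φ cos λ, −sin φ sin λ, cos φ), giving ΔN = -85.319 + 23.722 + 418.410 = 356.81 m.

ΔN = 356.8 m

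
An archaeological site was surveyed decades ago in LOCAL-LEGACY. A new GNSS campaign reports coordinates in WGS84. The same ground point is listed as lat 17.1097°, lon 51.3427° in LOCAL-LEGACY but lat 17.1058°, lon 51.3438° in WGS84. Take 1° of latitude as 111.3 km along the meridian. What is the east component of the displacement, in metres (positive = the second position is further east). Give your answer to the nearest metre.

Δφ = 17.1058° − 17.1097° = -0.0039°; Δλ = 51.3438° − 51.3427° = +0.0011°.
ΔN = Δφ × 111300 = -434.1 m; ΔE = Δλ × 111300 × cos(17.1097°) = +0.0011 × 111300 × 0.955743 = 117.0 m.

ΔE = 117 m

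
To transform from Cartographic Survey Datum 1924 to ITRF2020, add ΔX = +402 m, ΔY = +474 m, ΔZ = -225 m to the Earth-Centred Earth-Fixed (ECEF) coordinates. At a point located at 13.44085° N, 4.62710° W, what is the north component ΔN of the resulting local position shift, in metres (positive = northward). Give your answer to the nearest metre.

The local north axis is (−sin φ cos λ, −sin φ sin λ, cos φ), giving ΔN = -93.137 + 8.888 − 218.837 = -303.09 m.

ΔN = -303 m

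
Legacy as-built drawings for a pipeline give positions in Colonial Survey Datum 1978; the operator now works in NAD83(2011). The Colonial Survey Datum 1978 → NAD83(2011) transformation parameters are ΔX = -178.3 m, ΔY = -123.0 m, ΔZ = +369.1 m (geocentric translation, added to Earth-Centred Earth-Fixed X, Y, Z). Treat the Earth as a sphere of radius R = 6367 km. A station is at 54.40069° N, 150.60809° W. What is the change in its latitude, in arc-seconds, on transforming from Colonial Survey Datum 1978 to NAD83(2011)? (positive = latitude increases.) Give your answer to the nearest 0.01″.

Δφ = 1.28″

sin φ = 0.813108, cos φ = 0.582113, sin λ = -0.490781, cos λ = -0.871283.
North component: ΔN = −sin φ cos λ·ΔX − sin φ sin λ·ΔY + cos φ·ΔZ = −(0.813108)(-0.871283)(-178.3) − (0.813108)(-0.490781)(-123.0) + (0.582113)(369.1) = 39.46 m.
1° of latitude spans πR/180 = 111125 m, so Δφ = 39.46 / 111125 × 3600 = 1.278″.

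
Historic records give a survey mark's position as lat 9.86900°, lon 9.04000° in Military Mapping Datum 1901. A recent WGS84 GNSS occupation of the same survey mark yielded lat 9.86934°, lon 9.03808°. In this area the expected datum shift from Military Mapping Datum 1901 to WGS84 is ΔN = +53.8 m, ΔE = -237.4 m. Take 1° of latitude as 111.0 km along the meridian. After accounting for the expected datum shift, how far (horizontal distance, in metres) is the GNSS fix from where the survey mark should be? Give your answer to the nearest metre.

Observed coordinate differences: Δφ = +0.00034°, Δλ = -0.00192°.
Converting to metres (1° lat = 111000 m, cos φ = 0.985202): observed ΔN = 37.7 m, observed ΔE = -210.0 m.
Subtracting the expected shift leaves a residual of 37.7 − (53.8) = -16.1 m north and -210.0 − (-237.4) = 27.4 m east.
Residual distance = √((-16.1)² + 27.4²) = 31.8 m.

32 m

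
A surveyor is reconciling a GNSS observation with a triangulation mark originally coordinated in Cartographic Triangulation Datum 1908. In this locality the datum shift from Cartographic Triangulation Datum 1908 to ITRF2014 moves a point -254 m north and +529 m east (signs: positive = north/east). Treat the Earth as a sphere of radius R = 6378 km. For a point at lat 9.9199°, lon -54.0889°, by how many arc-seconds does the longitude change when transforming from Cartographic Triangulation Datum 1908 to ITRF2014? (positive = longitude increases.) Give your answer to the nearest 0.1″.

Δλ = 17.4″

At latitude 9.9199°, cos φ = 0.985050.
One radian of longitude at latitude φ spans R cos φ, so Δλ = ΔE / (R cos φ) = 529.0 / (6378000 × 0.985050) = 8.4200e-05 rad = 17.368″.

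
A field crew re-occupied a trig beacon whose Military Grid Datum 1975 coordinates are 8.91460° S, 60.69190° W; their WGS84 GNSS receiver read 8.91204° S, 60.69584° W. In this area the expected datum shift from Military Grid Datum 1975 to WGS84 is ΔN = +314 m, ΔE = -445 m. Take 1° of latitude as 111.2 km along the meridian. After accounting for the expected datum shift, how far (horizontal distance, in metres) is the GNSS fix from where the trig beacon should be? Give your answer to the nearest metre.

Observed coordinate differences: Δφ = +0.00256°, Δλ = -0.00394°.
Converting to metres (1° lat = 111200 m, cos φ = 0.987920): observed ΔN = 284.7 m, observed ΔE = -432.8 m.
Subtracting the expected shift leaves a residual of 284.7 − (314) = -29.3 m north and -432.8 − (-445) = 12.2 m east.
Residual distance = √((-29.3)² + 12.2²) = 31.8 m.

32 m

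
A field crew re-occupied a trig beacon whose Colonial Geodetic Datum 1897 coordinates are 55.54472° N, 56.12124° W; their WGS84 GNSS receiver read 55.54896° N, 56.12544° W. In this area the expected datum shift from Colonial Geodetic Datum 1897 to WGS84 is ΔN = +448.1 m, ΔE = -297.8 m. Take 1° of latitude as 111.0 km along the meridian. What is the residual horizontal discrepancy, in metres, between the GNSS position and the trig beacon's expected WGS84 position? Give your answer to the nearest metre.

Observed coordinate differences: Δφ = +0.00424°, Δλ = -0.00420°.
Converting to metres (1° lat = 111000 m, cos φ = 0.565763): observed ΔN = 470.6 m, observed ΔE = -263.8 m.
Subtracting the expected shift leaves a residual of 470.6 − (448.1) = 22.5 m north and -263.8 − (-297.8) = 34.0 m east.
Residual distance = √(22.5² + 34.0²) = 40.8 m.

41 m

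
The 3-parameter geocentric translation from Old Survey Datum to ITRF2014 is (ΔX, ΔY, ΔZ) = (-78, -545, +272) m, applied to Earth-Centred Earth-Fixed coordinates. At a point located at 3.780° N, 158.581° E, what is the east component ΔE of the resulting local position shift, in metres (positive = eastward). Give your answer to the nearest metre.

ΔE = 536 m

The local east axis at (φ, λ) is (−sin λ, cos λ, 0), so ΔE = −sin(158.581°)·(-78) + cos(158.581°)·(-545) = 535.84 m.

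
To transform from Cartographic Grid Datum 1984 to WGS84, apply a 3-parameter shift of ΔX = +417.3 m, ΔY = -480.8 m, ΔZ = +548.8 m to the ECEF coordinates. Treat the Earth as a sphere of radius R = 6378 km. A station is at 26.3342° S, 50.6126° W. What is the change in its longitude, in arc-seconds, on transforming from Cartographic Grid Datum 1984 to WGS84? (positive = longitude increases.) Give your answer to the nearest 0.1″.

Δλ = 0.6″

sin φ = -0.443606, cos φ = 0.896222, sin λ = -0.772873, cos λ = 0.634561.
East component: ΔE = −sin λ·ΔX + cos λ·ΔY = −(-0.772873)(417.3) + (0.634561)(-480.8) = 17.42 m.
1° of latitude spans πR/180 = 111317 m; at latitude φ, 1° of longitude spans that × cos φ = 99764.8 m, so Δλ = 17.42 / 99764.8 × 3600 = 0.629″.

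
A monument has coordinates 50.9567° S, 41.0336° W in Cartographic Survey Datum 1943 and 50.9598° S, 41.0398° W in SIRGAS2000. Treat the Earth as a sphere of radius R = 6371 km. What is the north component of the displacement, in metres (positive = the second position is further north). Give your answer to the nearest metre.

ΔN = -345 m

Δφ = -50.9598° − -50.9567° = -0.0031°; Δλ = -41.0398° − -41.0336° = -0.0062°.
1° along a meridian = πR/180 = 111195 m.
ΔN = Δφ × 111195 = -344.7 m; ΔE = Δλ × 111195 × cos(-50.9567°) = -0.0062 × 111195 × 0.629908 = -434.3 m.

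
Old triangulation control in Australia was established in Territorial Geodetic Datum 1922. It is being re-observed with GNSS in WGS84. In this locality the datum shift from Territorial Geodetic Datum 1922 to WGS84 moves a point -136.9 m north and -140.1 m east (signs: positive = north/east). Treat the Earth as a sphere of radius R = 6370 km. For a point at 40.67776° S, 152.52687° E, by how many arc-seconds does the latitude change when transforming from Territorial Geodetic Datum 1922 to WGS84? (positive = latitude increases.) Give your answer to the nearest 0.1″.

Δφ = -4.4″

On a sphere of radius R, 1 rad of latitude = R, so Δφ = ΔN / R = -136.9 / 6370000 = -2.1491e-05 rad = -4.433″.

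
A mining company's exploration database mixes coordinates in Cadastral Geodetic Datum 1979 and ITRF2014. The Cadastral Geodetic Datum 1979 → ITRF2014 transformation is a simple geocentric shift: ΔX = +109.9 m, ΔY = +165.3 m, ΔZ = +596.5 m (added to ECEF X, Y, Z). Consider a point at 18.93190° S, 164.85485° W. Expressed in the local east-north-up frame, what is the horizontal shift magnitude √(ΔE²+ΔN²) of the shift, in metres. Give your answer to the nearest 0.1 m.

532.1 m

The local east axis at (φ, λ) is (−sin λ, cos λ, 0), so ΔE = −sin(-164.85485°)·109.9 + cos(-164.85485°)·165.3 = -130.85 m.
The local north axis is (−sin φ cos λ, −sin φ sin λ, cos φ), giving ΔN = -34.418 − 14.012 + 564.232 = 515.80 m.
Horizontal magnitude = √(ΔE² + ΔN²) = √((-130.85)² + 515.80²) = 532.14 m.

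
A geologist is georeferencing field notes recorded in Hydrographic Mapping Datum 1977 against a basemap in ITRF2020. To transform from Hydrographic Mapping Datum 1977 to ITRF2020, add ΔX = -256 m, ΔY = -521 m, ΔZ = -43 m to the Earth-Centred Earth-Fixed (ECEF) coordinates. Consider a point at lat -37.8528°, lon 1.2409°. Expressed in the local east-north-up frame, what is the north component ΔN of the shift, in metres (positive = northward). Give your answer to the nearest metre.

ΔN = -198 m

At φ = -37.8528°, λ = 1.2409°: sin φ = -0.613635, cos φ = 0.789590, sin λ = 0.021656, cos λ = 0.999765.
ΔN = −sin φ cos λ·ΔX − sin φ sin λ·ΔY + cos φ·ΔZ = −(-0.613635)(0.999765)(-256) − (-0.613635)(0.021656)(-521) + (0.789590)(-43) = -197.93 m.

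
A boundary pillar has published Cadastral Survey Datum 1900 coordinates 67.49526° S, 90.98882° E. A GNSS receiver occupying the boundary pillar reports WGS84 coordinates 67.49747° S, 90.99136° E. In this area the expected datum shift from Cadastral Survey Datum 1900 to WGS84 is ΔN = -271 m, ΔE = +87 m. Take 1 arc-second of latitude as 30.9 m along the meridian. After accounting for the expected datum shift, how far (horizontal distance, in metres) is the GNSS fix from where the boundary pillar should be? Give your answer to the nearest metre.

33 m

Observed coordinate differences: Δφ = -0.00221°, Δλ = +0.00254°.
Converting to metres (1° lat = 111240 m, cos φ = 0.382760): observed ΔN = -245.8 m, observed ΔE = 108.1 m.
Subtracting the expected shift leaves a residual of -245.8 − (-271) = 25.2 m north and 108.1 − (87) = 21.1 m east.
Residual distance = √(25.2² + 21.1²) = 32.9 m.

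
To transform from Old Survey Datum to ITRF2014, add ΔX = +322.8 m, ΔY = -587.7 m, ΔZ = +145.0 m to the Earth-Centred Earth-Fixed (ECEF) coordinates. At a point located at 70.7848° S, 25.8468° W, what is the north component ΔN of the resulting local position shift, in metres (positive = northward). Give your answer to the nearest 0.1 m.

ΔN = 564.0 m

The local north axis is (−sin φ cos λ, −sin φ sin λ, cos φ), giving ΔN = 274.324 + 241.943 + 47.722 = 563.99 m.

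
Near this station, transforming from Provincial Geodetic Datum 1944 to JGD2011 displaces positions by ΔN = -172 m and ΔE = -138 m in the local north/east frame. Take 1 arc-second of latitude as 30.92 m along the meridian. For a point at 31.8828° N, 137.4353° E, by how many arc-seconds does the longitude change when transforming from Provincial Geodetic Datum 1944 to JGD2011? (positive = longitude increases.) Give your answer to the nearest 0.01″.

Δλ = -5.26″

At latitude 31.8828°, cos φ = 0.849130.
1″ of longitude at this latitude = 30.92 × cos φ = 26.2551 m, so Δλ = -138.0 / 26.2551 = -5.256″.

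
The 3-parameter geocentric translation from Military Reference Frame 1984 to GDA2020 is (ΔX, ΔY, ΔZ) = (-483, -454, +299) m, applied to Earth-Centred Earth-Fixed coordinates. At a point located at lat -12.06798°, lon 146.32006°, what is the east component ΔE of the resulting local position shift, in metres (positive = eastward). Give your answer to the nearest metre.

ΔE = 646 m

The local east axis at (φ, λ) is (−sin λ, cos λ, 0), so ΔE = −sin(146.32006°)·(-483) + cos(146.32006°)·(-454) = 645.64 m.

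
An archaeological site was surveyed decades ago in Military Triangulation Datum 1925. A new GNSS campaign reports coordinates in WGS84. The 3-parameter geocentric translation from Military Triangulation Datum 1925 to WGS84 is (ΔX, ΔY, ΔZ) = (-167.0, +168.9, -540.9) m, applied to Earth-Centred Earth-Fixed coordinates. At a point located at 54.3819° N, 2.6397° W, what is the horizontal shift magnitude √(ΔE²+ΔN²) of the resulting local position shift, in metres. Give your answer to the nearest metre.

The local east axis at (φ, λ) is (−sin λ, cos λ, 0), so ΔE = −sin(-2.6397°)·(-167.0) + cos(-2.6397°)·168.9 = 161.03 m.
The local north axis is (−sin φ cos λ, −sin φ sin λ, cos φ), giving ΔN = 135.613 + 6.323 − 315.009 = -173.07 m.
Horizontal magnitude = √(ΔE² + ΔN²) = √(161.03² + (-173.07)²) = 236.40 m.

236 m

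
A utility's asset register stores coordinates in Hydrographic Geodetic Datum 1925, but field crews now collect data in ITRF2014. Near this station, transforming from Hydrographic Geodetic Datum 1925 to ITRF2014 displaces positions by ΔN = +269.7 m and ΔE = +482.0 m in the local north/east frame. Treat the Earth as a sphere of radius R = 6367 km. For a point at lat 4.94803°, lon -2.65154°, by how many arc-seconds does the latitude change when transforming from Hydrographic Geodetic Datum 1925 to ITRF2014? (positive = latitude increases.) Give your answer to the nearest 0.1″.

Δφ = 8.7″

On a sphere of radius R, 1 rad of latitude = R, so Δφ = ΔN / R = 269.7 / 6367000 = 4.2359e-05 rad = 8.737″.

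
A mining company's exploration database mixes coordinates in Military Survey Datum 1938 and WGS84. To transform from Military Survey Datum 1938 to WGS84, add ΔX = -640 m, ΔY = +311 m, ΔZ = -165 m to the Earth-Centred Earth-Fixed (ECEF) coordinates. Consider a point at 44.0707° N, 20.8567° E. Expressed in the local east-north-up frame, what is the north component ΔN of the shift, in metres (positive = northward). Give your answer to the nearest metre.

ΔN = 220 m

The local north axis is (−sin φ cos λ, −sin φ sin λ, cos φ), giving ΔN = 415.980 − 77.015 − 118.550 = 220.42 m.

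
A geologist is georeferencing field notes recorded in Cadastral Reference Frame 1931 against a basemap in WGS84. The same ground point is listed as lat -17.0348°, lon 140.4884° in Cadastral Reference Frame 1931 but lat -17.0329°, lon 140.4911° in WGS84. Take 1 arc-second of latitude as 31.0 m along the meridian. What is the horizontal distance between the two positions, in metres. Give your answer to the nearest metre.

358 m

Δφ = -17.0329° − -17.0348° = +0.0019°; Δλ = 140.4911° − 140.4884° = +0.0027°.
1° of latitude = 3600 × 31.00 = 111600 m.
ΔN = Δφ × 111600 = 212.0 m; ΔE = Δλ × 111600 × cos(-17.0348°) = +0.0027 × 111600 × 0.956127 = 288.1 m.
Distance = √(ΔE² + ΔN²) = √(288.1² + 212.0²) = 357.7 m.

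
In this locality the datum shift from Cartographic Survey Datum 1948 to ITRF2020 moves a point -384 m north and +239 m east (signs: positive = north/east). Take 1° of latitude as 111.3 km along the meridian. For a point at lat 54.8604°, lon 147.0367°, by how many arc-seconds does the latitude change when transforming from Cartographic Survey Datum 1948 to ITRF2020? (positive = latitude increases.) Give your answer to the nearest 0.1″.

Δφ = -12.4″

1° of latitude = 111.3 km, so Δφ = -384.0 / 111300 = -0.0034501° = -12.420″.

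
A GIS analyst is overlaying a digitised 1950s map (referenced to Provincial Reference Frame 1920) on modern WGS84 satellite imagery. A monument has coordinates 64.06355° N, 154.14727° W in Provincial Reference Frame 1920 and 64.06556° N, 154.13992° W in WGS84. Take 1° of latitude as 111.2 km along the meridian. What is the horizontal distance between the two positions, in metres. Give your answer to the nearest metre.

Δφ = 64.06556° − 64.06355° = +0.00201°; Δλ = -154.13992° − -154.14727° = +0.00735°.
ΔN = Δφ × 111200 = 223.5 m; ΔE = Δλ × 111200 × cos(64.06355°) = +0.00735 × 111200 × 0.437374 = 357.5 m.
Distance = √(ΔE² + ΔN²) = √(357.5² + 223.5²) = 421.6 m.

422 m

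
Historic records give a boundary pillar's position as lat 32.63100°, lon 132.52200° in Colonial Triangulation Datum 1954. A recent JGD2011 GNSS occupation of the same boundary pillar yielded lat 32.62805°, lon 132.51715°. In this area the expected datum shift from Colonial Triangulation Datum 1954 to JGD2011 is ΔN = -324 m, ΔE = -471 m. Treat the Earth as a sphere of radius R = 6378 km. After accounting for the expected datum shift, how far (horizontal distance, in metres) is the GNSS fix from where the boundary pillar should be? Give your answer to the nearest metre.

Observed coordinate differences: Δφ = -0.00295°, Δλ = -0.00485°.
Converting to metres (1° lat = 111317 m, cos φ = 0.842161): observed ΔN = -328.4 m, observed ΔE = -454.7 m.
Subtracting the expected shift leaves a residual of -328.4 − (-324) = -4.4 m north and -454.7 − (-471) = 16.3 m east.
Residual distance = √((-4.4)² + 16.3²) = 16.9 m.

17 m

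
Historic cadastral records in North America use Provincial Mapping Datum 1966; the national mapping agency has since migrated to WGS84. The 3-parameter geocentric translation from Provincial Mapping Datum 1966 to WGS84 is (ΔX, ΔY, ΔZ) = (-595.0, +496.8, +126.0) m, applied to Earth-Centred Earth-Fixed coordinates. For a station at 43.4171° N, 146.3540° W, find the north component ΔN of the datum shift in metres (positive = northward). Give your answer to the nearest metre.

At φ = 43.4171°, λ = -146.3540°: sin φ = 0.687304, cos φ = 0.726370, sin λ = -0.554060, cos λ = -0.832477.
ΔN = −sin φ cos λ·ΔX − sin φ sin λ·ΔY + cos φ·ΔZ = −(0.687304)(-0.832477)(-595.0) − (0.687304)(-0.554060)(496.8) + (0.726370)(126.0) = -59.73 m.

ΔN = -60 m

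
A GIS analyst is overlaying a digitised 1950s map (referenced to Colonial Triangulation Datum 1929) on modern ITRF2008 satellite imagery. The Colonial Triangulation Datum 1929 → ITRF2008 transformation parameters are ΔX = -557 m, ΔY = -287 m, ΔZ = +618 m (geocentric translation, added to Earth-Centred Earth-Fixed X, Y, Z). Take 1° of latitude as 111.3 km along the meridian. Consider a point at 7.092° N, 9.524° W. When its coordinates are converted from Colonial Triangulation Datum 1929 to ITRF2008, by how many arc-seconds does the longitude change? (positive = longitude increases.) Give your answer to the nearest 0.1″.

sin φ = 0.123463, cos φ = 0.992349, sin λ = -0.165461, cos λ = 0.986216.
East component: ΔE = −sin λ·ΔX + cos λ·ΔY = −(-0.165461)(-557) + (0.986216)(-287) = -375.21 m.
1° of latitude spans 111300 m; at latitude φ, 1° of longitude spans that × cos φ = 110448.5 m, so Δλ = -375.21 / 110448.5 × 3600 = -12.230″.

Δλ = -12.2″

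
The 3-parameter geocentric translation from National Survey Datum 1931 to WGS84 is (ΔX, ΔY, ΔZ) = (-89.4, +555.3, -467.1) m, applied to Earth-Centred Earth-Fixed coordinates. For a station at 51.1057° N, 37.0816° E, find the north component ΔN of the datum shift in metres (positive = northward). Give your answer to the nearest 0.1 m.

At φ = 51.1057°, λ = 37.0816°: sin φ = 0.778306, cos φ = 0.627886, sin λ = 0.602952, cos λ = 0.797778.
ΔN = −sin φ cos λ·ΔX − sin φ sin λ·ΔY + cos φ·ΔZ = −(0.778306)(0.797778)(-89.4) − (0.778306)(0.602952)(555.3) + (0.627886)(-467.1) = -498.37 m.

ΔN = -498.4 m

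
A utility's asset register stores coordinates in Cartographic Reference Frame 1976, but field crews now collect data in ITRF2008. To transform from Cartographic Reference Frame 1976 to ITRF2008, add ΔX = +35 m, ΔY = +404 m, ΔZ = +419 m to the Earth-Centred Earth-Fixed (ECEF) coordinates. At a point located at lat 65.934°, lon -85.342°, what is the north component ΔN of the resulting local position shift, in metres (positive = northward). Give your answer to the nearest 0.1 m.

ΔN = 535.9 m

At φ = 65.934°, λ = -85.342°: sin φ = 0.913076, cos φ = 0.407789, sin λ = -0.996697, cos λ = 0.081208.
ΔN = −sin φ cos λ·ΔX − sin φ sin λ·ΔY + cos φ·ΔZ = −(0.913076)(0.081208)(35) − (0.913076)(-0.996697)(404) + (0.407789)(419) = 535.93 m.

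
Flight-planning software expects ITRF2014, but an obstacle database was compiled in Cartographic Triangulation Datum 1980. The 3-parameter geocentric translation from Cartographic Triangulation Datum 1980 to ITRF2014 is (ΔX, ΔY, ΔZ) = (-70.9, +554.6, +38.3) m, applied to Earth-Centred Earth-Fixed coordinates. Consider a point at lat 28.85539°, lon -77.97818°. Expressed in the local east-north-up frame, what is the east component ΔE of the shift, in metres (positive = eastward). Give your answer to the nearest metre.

ΔE = 46 m

The local east axis at (φ, λ) is (−sin λ, cos λ, 0), so ΔE = −sin(-77.97818°)·(-70.9) + cos(-77.97818°)·554.6 = 46.17 m.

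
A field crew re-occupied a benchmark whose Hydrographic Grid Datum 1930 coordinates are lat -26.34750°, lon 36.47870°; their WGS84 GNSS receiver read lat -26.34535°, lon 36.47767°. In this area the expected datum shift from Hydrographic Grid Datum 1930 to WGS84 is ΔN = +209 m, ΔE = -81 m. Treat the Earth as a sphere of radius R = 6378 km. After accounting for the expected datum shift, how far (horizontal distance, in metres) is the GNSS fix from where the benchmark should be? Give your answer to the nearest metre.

37 m

Observed coordinate differences: Δφ = +0.00215°, Δλ = -0.00103°.
Converting to metres (1° lat = 111317 m, cos φ = 0.896119): observed ΔN = 239.3 m, observed ΔE = -102.7 m.
Subtracting the expected shift leaves a residual of 239.3 − (209) = 30.3 m north and -102.7 − (-81) = -21.7 m east.
Residual distance = √(30.3² + (-21.7)²) = 37.3 m.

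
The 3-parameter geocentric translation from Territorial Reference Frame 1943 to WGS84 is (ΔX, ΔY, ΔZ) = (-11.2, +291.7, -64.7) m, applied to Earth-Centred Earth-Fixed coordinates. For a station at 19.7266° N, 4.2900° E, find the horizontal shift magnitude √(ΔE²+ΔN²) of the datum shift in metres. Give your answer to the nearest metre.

At φ = 19.7266°, λ = 4.2900°: sin φ = 0.337532, cos φ = 0.941314, sin λ = 0.074805, cos λ = 0.997198.
ΔE = −sin λ·ΔX + cos λ·ΔY = −(0.074805)·(-11.2) + (0.997198)·(291.7) = 291.72 m.
ΔN = −sin φ cos λ·ΔX − sin φ sin λ·ΔY + cos φ·ΔZ = −(0.337532)(0.997198)(-11.2) − (0.337532)(0.074805)(291.7) + (0.941314)(-64.7) = -64.50 m.
Horizontal magnitude = √(ΔE² + ΔN²) = √(291.72² + (-64.50)²) = 298.77 m.

299 m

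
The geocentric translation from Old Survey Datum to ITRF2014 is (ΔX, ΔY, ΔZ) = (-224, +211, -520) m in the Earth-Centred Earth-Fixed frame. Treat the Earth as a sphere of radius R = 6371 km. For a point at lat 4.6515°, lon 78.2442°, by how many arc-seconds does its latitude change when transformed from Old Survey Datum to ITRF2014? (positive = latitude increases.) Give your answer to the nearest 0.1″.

sin φ = 0.081095, cos φ = 0.996706, sin λ = 0.979025, cos λ = 0.203741.
North component: ΔN = −sin φ cos λ·ΔX − sin φ sin λ·ΔY + cos φ·ΔZ = −(0.081095)(0.203741)(-224) − (0.081095)(0.979025)(211) + (0.996706)(-520) = -531.34 m.
1° of latitude spans πR/180 = 111195 m, so Δφ = -531.34 / 111195 × 3600 = -17.202″.

Δφ = -17.2″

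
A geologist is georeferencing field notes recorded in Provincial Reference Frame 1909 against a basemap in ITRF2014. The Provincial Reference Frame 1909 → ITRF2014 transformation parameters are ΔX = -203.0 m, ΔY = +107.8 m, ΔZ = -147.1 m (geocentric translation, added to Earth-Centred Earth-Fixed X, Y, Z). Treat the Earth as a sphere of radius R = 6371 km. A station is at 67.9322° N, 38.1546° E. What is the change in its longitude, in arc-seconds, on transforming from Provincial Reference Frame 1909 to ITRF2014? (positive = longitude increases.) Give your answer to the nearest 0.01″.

Δλ = 18.11″

sin φ = 0.926740, cos φ = 0.375703, sin λ = 0.617786, cos λ = 0.786347.
East component: ΔE = −sin λ·ΔX + cos λ·ΔY = −(0.617786)(-203.0) + (0.786347)(107.8) = 210.18 m.
1° of latitude spans πR/180 = 111195 m; at latitude φ, 1° of longitude spans that × cos φ = 41776.3 m, so Δλ = 210.18 / 41776.3 × 3600 = 18.112″.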